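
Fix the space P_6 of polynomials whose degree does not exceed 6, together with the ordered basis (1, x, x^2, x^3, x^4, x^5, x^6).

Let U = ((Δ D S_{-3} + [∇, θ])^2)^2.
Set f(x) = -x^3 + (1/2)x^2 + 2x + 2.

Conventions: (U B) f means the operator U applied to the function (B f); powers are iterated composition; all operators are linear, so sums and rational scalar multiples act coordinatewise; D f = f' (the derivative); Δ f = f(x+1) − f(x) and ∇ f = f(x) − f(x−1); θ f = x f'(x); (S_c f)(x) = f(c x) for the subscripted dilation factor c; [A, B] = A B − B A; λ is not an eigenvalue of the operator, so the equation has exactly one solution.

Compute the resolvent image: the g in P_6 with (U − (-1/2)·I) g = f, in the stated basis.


write g with unknown coordinates in the stated basis and equate coefficients in (U − (-1/2)·I) g = f
solving from the highest basis element down gives g = -2x^3 + x^2 + 4x + 4
check: U g = 0
so U g − (-1/2)·g = -x^3 + (1/2)x^2 + 2x + 2 = f ✓

the result is g(x) = -2x^3 + x^2 + 4x + 4


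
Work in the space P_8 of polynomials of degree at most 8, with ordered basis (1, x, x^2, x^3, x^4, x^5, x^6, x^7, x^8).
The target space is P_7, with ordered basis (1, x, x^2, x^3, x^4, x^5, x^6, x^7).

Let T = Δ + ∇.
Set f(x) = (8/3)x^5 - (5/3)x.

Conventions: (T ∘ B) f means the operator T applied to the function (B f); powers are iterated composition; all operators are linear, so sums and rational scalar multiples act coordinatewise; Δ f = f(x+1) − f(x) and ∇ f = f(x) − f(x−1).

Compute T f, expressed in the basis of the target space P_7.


g(x) = (80/3)x^4 + (160/3)x^2 + 2

Δ f = (40/3)x^4 + (80/3)x^3 + (80/3)x^2 + (40/3)x + 1
∇ f = (40/3)x^4 - (80/3)x^3 + (80/3)x^2 - (40/3)x + 1
(Δ + ∇) f = (80/3)x^4 + (160/3)x^2 + 2


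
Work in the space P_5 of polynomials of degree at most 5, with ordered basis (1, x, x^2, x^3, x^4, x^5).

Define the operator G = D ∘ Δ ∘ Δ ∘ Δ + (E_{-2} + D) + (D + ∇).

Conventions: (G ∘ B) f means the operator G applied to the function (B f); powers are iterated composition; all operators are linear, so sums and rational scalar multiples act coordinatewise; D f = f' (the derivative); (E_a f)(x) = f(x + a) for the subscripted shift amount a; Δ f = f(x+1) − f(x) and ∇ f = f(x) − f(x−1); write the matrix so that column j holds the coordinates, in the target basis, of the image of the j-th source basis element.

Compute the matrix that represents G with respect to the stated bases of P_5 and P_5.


image of 1: 1
image of x: x + 1
image of x^2: x^2 + 2x + 3
image of x^3: x^3 + 3x^2 + 9x - 7
image of x^4: x^4 + 4x^3 + 18x^2 - 28x + 39
image of x^5: x^5 + 5x^4 + 30x^3 - 70x^2 + 195x + 149
each image's coordinates form column j of the matrix

the matrix is [[1, 1, 3, -7, 39, 149]; [0, 1, 2, 9, -28, 195]; [0, 0, 1, 3, 18, -70]; [0, 0, 0, 1, 4, 30]; [0, 0, 0, 0, 1, 5]; [0, 0, 0, 0, 0, 1]] (rows listed top to bottom)


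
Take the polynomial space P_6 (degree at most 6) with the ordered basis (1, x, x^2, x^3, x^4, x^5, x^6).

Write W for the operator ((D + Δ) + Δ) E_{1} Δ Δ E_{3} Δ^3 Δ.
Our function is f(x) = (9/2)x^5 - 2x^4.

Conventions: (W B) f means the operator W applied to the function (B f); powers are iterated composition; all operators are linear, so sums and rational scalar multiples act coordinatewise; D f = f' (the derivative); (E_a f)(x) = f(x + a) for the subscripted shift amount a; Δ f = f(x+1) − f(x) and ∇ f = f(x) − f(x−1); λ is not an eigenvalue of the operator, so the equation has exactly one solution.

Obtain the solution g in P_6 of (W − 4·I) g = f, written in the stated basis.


the result is g(x) = -(9/8)x^5 + (1/2)x^4

write g with unknown coordinates in the stated basis and equate coefficients in (W − 4·I) g = f
solving from the highest basis element down gives g = -(9/8)x^5 + (1/2)x^4
check: W g = 0
so W g − 4·g = (9/2)x^5 - 2x^4 = f ✓


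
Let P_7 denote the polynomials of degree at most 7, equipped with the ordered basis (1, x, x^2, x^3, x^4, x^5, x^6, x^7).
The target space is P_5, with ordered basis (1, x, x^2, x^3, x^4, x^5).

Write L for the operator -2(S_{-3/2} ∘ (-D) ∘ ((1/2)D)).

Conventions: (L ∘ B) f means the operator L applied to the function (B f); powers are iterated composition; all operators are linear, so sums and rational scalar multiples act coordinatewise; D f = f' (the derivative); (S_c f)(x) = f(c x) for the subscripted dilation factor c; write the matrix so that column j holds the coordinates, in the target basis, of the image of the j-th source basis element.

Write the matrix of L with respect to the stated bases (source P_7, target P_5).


the matrix is [[0, 0, 2, 0, 0, 0, 0, 0]; [0, 0, 0, -9, 0, 0, 0, 0]; [0, 0, 0, 0, 27, 0, 0, 0]; [0, 0, 0, 0, 0, -135/2, 0, 0]; [0, 0, 0, 0, 0, 0, 1215/8, 0]; [0, 0, 0, 0, 0, 0, 0, -5103/16]] (rows listed top to bottom)

image of 1: 0
image of x: 0
image of x^2: 2
image of x^3: -9x
image of x^4: 27x^2
image of x^5: -(135/2)x^3
image of x^6: (1215/8)x^4
image of x^7: -(5103/16)x^5
each image's coordinates form column j of the matrix


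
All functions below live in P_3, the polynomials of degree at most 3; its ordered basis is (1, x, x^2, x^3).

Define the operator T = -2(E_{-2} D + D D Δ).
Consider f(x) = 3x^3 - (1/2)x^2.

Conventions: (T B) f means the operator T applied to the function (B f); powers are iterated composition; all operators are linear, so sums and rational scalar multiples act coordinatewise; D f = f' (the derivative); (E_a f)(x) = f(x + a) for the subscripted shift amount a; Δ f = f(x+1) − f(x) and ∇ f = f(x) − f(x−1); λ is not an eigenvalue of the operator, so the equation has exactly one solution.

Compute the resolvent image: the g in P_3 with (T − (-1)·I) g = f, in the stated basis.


the image equals g(x) = 3x^3 + (35/2)x^2 - 2x - 36

write g with unknown coordinates in the stated basis and equate coefficients in (T − (-1)·I) g = f
solving from the highest basis element down gives g = 3x^3 + (35/2)x^2 - 2x - 36
check: T g = -18x^2 + 2x + 36
so T g − (-1)·g = 3x^3 - (1/2)x^2 = f ✓


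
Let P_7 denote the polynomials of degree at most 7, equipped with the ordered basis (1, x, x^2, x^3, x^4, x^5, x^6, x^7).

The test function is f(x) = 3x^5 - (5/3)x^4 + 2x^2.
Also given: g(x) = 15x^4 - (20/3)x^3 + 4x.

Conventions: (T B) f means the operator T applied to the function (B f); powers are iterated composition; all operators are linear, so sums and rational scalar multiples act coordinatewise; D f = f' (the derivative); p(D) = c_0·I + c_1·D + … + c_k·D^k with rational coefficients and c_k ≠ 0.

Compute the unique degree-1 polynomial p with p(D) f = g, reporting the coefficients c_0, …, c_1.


D^0 f = 3x^5 - (5/3)x^4 + 2x^2
D^1 f = 15x^4 - (20/3)x^3 + 4x
matching coefficients of g against c_0 f + c_1 Df + … from the top degree down determines the c_i
solution: c_0 = 0, c_1 = 1

p(D) = D, i.e. c_0 = 0, c_1 = 1


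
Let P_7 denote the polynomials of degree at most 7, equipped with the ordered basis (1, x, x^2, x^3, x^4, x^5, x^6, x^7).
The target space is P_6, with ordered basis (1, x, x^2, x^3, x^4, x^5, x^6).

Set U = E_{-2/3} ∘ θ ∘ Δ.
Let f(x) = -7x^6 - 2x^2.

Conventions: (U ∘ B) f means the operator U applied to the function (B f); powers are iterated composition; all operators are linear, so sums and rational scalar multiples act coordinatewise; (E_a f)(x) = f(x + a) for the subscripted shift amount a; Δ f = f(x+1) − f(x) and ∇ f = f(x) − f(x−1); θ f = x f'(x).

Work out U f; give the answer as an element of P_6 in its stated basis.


the image equals g(x) = -210x^5 + 280x^4 - (700/3)x^3 + (1190/9)x^2 - (962/27)x + 524/81

Δ f = -42x^5 - 105x^4 - 140x^3 - 105x^2 - 46x - 9
θ Δ f = -210x^5 - 420x^4 - 420x^3 - 210x^2 - 46x
E_{-2/3} (θ ∘ Δ) f = -210x^5 + 280x^4 - (700/3)x^3 + (1190/9)x^2 - (962/27)x + 524/81


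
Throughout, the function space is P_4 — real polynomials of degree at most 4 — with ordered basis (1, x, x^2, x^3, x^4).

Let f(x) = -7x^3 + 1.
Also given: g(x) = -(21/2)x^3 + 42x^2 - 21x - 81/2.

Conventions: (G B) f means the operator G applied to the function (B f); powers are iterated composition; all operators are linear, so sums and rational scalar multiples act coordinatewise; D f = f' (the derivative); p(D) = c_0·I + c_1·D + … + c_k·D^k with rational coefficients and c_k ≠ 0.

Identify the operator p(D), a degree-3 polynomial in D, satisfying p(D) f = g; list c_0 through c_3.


D^0 f = -7x^3 + 1
D^1 f = -21x^2
D^2 f = -42x
D^3 f = -42
matching coefficients of g against c_0 f + c_1 Df + … from the top degree down determines the c_i
solution: c_0 = 3/2, c_1 = -2, c_2 = 1/2, c_3 = 1

c_0 = 3/2, c_1 = -2, c_2 = 1/2, c_3 = 1


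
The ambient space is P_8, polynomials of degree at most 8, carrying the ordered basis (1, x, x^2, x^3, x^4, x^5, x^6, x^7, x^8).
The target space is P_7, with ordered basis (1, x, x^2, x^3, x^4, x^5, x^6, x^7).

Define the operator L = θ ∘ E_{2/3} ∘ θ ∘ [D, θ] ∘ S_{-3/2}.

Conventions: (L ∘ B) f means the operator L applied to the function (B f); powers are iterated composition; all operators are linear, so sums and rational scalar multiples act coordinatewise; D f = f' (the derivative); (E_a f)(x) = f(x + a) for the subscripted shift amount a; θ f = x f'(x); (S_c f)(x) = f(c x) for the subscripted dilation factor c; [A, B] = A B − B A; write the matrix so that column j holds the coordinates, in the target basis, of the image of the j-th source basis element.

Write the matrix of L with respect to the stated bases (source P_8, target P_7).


image of 1: 0
image of x: 0
image of x^2: (9/2)x
image of x^3: -(81/2)x^2 - 27x
image of x^4: (729/4)x^3 + 243x^2 + 81x
image of x^5: -(1215/2)x^4 - 1215x^3 - 810x^2 - 180x
image of x^6: (54675/32)x^5 + (18225/4)x^4 + (18225/4)x^3 + 2025x^2 + (675/2)x
image of x^7: -(137781/32)x^6 - (229635/16)x^5 - (76545/4)x^4 - (25515/2)x^3 - (8505/2)x^2 - 567x
image of x^8: (321489/32)x^7 + (321489/8)x^6 + (535815/8)x^5 + 59535x^4 + (59535/2)x^3 + 7938x^2 + 882x
each image's coordinates form column j of the matrix

the matrix is [[0, 0, 0, 0, 0, 0, 0, 0, 0]; [0, 0, 9/2, -27, 81, -180, 675/2, -567, 882]; [0, 0, 0, -81/2, 243, -810, 2025, -8505/2, 7938]; [0, 0, 0, 0, 729/4, -1215, 18225/4, -25515/2, 59535/2]; [0, 0, 0, 0, 0, -1215/2, 18225/4, -76545/4, 59535]; [0, 0, 0, 0, 0, 0, 54675/32, -229635/16, 535815/8]; [0, 0, 0, 0, 0, 0, 0, -137781/32, 321489/8]; [0, 0, 0, 0, 0, 0, 0, 0, 321489/32]] (rows listed top to bottom)


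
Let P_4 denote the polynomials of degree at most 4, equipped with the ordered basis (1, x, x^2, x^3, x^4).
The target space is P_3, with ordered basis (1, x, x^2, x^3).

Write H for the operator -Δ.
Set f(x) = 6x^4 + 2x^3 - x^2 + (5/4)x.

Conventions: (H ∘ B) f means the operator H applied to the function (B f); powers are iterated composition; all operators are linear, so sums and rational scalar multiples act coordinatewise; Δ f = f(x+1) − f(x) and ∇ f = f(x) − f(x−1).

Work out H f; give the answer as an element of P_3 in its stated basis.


the result is g(x) = -24x^3 - 42x^2 - 28x - 33/4

Δ f = 24x^3 + 42x^2 + 28x + 33/4
(-Δ) f = -24x^3 - 42x^2 - 28x - 33/4


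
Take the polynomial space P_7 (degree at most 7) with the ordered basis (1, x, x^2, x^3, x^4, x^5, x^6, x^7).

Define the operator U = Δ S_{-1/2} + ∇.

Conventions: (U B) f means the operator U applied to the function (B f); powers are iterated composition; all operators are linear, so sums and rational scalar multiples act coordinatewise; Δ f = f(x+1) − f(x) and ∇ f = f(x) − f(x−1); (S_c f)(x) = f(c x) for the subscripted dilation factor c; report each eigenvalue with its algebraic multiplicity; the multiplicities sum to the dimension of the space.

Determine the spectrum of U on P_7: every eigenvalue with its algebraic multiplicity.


λ = 0 (multiplicity 8)

image of 1: 0
image of x: 1/2
image of x^2: (5/2)x - 3/4
image of x^3: (21/8)x^2 - (27/8)x + 7/8
image of x^4: (17/4)x^3 - (45/8)x^2 + (17/4)x - 15/16
image of x^5: (155/32)x^4 - (165/16)x^3 + (155/16)x^2 - (165/32)x + 31/32
image of x^6: (195/32)x^5 - (945/64)x^4 + (325/16)x^3 - (945/64)x^2 + (195/32)x - 63/64
image of x^7: (889/128)x^6 - (2709/128)x^5 + (4445/128)x^4 - (4515/128)x^3 + (2667/128)x^2 - (903/128)x + 127/128
the matrix is upper triangular; its diagonal is (0, 0, 0, 0, 0, 0, 0, 0)
for a triangular matrix the eigenvalues are the diagonal entries, with algebraic multiplicity their repetition count


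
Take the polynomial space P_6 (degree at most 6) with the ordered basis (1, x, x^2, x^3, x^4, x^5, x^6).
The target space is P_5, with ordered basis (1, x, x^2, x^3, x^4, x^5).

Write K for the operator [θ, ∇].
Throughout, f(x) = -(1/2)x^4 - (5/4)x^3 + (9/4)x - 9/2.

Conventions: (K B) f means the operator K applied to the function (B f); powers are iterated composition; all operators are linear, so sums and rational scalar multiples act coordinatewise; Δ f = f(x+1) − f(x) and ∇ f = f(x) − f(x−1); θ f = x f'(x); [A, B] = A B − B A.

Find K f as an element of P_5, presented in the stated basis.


g(x) = 2x^3 - (9/4)x^2 - (3/2)x - 1/2

∇ f = -2x^3 - (3/4)x^2 + (7/4)x + 3/2
θ ∇ f = -6x^3 - (3/2)x^2 + (7/4)x
θ f = -2x^4 - (15/4)x^3 + (9/4)x
∇ θ f = -8x^3 + (3/4)x^2 + (13/4)x + 1/2
[θ, ∇] f = 2x^3 - (9/4)x^2 - (3/2)x - 1/2


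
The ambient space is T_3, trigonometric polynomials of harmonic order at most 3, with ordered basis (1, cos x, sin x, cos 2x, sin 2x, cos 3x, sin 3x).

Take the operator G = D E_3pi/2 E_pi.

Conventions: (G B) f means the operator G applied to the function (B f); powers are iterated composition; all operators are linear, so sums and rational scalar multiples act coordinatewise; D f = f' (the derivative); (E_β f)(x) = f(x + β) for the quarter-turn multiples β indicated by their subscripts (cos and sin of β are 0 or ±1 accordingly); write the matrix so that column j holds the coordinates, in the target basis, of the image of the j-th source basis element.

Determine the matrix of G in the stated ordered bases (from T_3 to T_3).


image of 1: 0
image of cos x: -cos x
image of sin x: -sin x
image of cos 2x: 2sin 2x
image of sin 2x: -2cos 2x
image of cos 3x: 3cos 3x
image of sin 3x: 3sin 3x
each image's coordinates form column j of the matrix

the matrix is [[0, 0, 0, 0, 0, 0, 0]; [0, -1, 0, 0, 0, 0, 0]; [0, 0, -1, 0, 0, 0, 0]; [0, 0, 0, 0, -2, 0, 0]; [0, 0, 0, 2, 0, 0, 0]; [0, 0, 0, 0, 0, 3, 0]; [0, 0, 0, 0, 0, 0, 3]] (rows listed top to bottom)


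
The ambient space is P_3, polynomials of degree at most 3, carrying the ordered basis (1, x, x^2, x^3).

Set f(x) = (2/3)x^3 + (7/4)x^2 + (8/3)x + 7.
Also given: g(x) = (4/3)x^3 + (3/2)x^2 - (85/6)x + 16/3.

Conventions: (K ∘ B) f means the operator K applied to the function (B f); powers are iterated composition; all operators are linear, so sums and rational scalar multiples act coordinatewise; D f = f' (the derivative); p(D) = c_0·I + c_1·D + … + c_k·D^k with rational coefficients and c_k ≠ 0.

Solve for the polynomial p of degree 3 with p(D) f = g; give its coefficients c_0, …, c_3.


c_0 = 2, c_1 = -1, c_2 = -4, c_3 = 2

D^0 f = (2/3)x^3 + (7/4)x^2 + (8/3)x + 7
D^1 f = 2x^2 + (7/2)x + 8/3
D^2 f = 4x + 7/2
D^3 f = 4
matching coefficients of g against c_0 f + c_1 Df + … from the top degree down determines the c_i
solution: c_0 = 2, c_1 = -1, c_2 = -4, c_3 = 2


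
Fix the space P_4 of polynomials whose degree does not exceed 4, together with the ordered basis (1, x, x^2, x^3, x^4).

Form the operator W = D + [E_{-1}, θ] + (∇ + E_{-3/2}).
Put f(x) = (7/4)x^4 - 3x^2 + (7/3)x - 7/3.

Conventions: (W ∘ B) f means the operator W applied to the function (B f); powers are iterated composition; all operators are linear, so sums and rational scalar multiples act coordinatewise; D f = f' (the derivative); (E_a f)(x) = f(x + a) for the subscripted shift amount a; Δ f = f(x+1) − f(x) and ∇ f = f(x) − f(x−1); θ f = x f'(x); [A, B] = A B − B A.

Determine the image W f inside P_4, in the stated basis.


D f = 7x^3 - 6x + 7/3
θ f = 7x^4 - 6x^2 + (7/3)x
E_{-1} θ f = 7x^4 - 28x^3 + 36x^2 - (41/3)x - 4/3
E_{-1} f = (7/4)x^4 - 7x^3 + (15/2)x^2 + (4/3)x - 71/12
θ E_{-1} f = 7x^4 - 21x^3 + 15x^2 + (4/3)x
[E_{-1}, θ] f = -7x^3 + 21x^2 - 15x - 4/3
∇ f = 7x^3 - (21/2)x^2 + x + 43/12
E_{-3/2} f = (7/4)x^4 - (21/2)x^3 + (165/8)x^2 - (295/24)x - 715/192
(∇ + E_{-3/2}) f = (7/4)x^4 - (7/2)x^3 + (81/8)x^2 - (271/24)x - 9/64
(D + [E_{-1}, θ] + (∇ + E_{-3/2})) f = (7/4)x^4 - (7/2)x^3 + (249/8)x^2 - (775/24)x + 55/64

the image equals g(x) = (7/4)x^4 - (7/2)x^3 + (249/8)x^2 - (775/24)x + 55/64


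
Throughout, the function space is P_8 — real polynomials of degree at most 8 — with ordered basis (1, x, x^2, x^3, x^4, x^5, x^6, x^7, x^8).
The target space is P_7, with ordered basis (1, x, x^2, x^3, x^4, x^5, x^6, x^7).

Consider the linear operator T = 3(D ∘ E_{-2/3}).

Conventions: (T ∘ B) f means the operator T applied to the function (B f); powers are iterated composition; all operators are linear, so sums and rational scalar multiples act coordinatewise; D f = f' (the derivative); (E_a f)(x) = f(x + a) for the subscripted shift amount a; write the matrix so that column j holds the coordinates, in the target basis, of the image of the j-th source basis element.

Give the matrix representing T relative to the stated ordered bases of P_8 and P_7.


image of 1: 0
image of x: 3
image of x^2: 6x - 4
image of x^3: 9x^2 - 12x + 4
image of x^4: 12x^3 - 24x^2 + 16x - 32/9
image of x^5: 15x^4 - 40x^3 + 40x^2 - (160/9)x + 80/27
image of x^6: 18x^5 - 60x^4 + 80x^3 - (160/3)x^2 + (160/9)x - 64/27
image of x^7: 21x^6 - 84x^5 + 140x^4 - (1120/9)x^3 + (560/9)x^2 - (448/27)x + 448/243
image of x^8: 24x^7 - 112x^6 + 224x^5 - (2240/9)x^4 + (4480/27)x^3 - (1792/27)x^2 + (3584/243)x - 1024/729
each image's coordinates form column j of the matrix

the matrix is [[0, 3, -4, 4, -32/9, 80/27, -64/27, 448/243, -1024/729]; [0, 0, 6, -12, 16, -160/9, 160/9, -448/27, 3584/243]; [0, 0, 0, 9, -24, 40, -160/3, 560/9, -1792/27]; [0, 0, 0, 0, 12, -40, 80, -1120/9, 4480/27]; [0, 0, 0, 0, 0, 15, -60, 140, -2240/9]; [0, 0, 0, 0, 0, 0, 18, -84, 224]; [0, 0, 0, 0, 0, 0, 0, 21, -112]; [0, 0, 0, 0, 0, 0, 0, 0, 24]] (rows listed top to bottom)


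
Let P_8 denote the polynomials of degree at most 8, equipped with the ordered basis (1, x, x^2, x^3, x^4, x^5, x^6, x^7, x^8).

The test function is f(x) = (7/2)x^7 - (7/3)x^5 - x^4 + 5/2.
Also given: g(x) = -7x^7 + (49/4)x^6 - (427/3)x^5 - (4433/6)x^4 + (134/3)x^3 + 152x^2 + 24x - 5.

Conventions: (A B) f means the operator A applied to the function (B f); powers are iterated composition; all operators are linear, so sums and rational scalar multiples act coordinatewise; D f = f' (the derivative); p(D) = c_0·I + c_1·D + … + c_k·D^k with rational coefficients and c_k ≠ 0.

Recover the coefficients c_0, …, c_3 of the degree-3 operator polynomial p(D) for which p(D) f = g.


c_0 = -2, c_1 = 1/2, c_2 = -1, c_3 = -1

D^0 f = (7/2)x^7 - (7/3)x^5 - x^4 + 5/2
D^1 f = (49/2)x^6 - (35/3)x^4 - 4x^3
D^2 f = 147x^5 - (140/3)x^3 - 12x^2
D^3 f = 735x^4 - 140x^2 - 24x
matching coefficients of g against c_0 f + c_1 Df + … from the top degree down determines the c_i
solution: c_0 = -2, c_1 = 1/2, c_2 = -1, c_3 = -1


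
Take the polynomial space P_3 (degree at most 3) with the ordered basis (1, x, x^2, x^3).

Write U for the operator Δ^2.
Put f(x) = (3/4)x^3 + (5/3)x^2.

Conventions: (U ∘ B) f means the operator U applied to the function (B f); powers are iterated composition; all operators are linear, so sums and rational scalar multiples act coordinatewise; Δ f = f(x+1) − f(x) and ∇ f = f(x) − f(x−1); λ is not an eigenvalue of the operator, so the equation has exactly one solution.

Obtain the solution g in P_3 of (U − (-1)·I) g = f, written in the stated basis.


write g with unknown coordinates in the stated basis and equate coefficients in (U − (-1)·I) g = f
solving from the highest basis element down gives g = (3/4)x^3 + (5/3)x^2 - (9/2)x - 47/6
check: U g = (9/2)x + 47/6
so U g − (-1)·g = (3/4)x^3 + (5/3)x^2 = f ✓

the result is g(x) = (3/4)x^3 + (5/3)x^2 - (9/2)x - 47/6


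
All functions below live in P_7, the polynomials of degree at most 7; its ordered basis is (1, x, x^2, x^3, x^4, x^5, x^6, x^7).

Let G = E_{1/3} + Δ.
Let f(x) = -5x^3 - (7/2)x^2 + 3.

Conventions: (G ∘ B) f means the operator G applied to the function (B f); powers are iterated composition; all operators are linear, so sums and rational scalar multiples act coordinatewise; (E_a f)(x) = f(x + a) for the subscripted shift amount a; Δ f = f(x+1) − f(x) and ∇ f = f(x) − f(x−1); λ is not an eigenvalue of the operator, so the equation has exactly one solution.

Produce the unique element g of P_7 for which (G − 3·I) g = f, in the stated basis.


write g with unknown coordinates in the stated basis and equate coefficients in (G − 3·I) g = f
solving from the highest basis element down gives g = (5/2)x^3 + (27/4)x^2 + (79/6)x + 1331/108
check: G g = (5/2)x^3 + (67/4)x^2 + (79/2)x + 1439/36
so G g − 3·g = -5x^3 - (7/2)x^2 + 3 = f ✓

g(x) = (5/2)x^3 + (27/4)x^2 + (79/6)x + 1331/108


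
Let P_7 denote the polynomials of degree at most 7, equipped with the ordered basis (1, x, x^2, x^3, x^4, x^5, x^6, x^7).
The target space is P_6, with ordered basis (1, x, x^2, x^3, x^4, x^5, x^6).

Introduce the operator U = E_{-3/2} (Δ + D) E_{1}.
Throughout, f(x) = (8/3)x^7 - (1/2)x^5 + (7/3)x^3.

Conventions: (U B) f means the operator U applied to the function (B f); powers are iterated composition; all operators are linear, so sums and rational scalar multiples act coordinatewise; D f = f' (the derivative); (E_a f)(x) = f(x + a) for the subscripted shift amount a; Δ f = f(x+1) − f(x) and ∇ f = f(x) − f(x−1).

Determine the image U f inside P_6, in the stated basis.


E_{1} f = (8/3)x^7 + (56/3)x^6 + (111/2)x^5 + (545/6)x^4 + (272/3)x^3 + 58x^2 + (139/6)x + 9/2
Δ E_{1} f = (56/3)x^6 + 168x^5 + (3905/6)x^4 + 1385x^3 + 1708x^2 + (2319/2)x + 679/2
D E_{1} f = (56/3)x^6 + 112x^5 + (555/2)x^4 + (1090/3)x^3 + 272x^2 + 116x + 139/6
(Δ + D) E_{1} f = (112/3)x^6 + 280x^5 + (2785/3)x^4 + (5245/3)x^3 + 1980x^2 + (2551/2)x + 1088/3
E_{-3/2} (Δ + D) E_{1} f = (112/3)x^6 - 56x^5 + (265/3)x^4 - (125/3)x^3 + 30x^2 - (37/4)x + 119/48

the result is g(x) = (112/3)x^6 - 56x^5 + (265/3)x^4 - (125/3)x^3 + 30x^2 - (37/4)x + 119/48


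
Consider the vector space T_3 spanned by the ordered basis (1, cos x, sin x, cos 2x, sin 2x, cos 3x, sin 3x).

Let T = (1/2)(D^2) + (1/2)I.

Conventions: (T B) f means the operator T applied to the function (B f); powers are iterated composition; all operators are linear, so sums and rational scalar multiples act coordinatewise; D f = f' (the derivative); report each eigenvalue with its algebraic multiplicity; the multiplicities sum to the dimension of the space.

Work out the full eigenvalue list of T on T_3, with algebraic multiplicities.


image of 1: 1/2
image of cos x: 0
image of sin x: 0
image of cos 2x: -(3/2)cos 2x
image of sin 2x: -(3/2)sin 2x
image of cos 3x: -4cos 3x
image of sin 3x: -4sin 3x
the matrix is diagonal; its diagonal is (1/2, 0, 0, -3/2, -3/2, -4, -4)
for a triangular matrix the eigenvalues are the diagonal entries, with algebraic multiplicity their repetition count

λ = -4 (multiplicity 2), λ = -3/2 (multiplicity 2), λ = 0 (multiplicity 2), λ = 1/2 (multiplicity 1)


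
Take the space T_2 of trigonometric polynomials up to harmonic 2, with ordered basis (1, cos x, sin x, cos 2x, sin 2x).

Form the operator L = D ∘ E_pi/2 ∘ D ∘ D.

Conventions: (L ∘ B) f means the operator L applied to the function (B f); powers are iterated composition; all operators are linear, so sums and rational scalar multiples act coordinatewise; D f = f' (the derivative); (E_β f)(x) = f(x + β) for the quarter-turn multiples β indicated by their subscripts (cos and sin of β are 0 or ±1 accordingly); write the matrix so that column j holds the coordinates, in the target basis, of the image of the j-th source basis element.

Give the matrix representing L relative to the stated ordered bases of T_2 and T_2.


the matrix is [[0, 0, 0, 0, 0]; [0, 1, 0, 0, 0]; [0, 0, 1, 0, 0]; [0, 0, 0, 0, 8]; [0, 0, 0, -8, 0]] (rows listed top to bottom)

image of 1: 0
image of cos x: cos x
image of sin x: sin x
image of cos 2x: -8sin 2x
image of sin 2x: 8cos 2x
each image's coordinates form column j of the matrix


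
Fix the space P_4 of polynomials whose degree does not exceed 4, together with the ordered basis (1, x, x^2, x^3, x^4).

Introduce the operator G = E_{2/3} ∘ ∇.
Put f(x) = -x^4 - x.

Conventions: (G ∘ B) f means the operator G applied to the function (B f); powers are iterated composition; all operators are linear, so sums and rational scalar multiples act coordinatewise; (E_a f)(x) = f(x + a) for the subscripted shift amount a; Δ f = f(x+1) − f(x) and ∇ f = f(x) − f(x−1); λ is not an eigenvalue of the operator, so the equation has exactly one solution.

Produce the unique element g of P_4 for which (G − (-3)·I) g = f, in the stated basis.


write g with unknown coordinates in the stated basis and equate coefficients in (G − (-3)·I) g = f
solving from the highest basis element down gives g = -(1/3)x^4 + (4/9)x^3 - (2/9)x^2 - (5/27)x + 14/243
check: G g = -(4/3)x^3 + (2/3)x^2 - (4/9)x - 14/81
so G g − (-3)·g = -x^4 - x = f ✓

the result is g(x) = -(1/3)x^4 + (4/9)x^3 - (2/9)x^2 - (5/27)x + 14/243


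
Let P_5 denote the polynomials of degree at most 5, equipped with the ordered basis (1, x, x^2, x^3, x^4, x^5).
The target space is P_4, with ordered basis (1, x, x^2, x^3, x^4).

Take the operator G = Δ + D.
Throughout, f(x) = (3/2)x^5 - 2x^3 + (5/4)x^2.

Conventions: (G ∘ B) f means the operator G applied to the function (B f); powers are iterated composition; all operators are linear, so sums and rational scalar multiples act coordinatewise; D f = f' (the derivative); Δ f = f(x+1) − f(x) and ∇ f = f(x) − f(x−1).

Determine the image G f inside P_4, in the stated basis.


Δ f = (15/2)x^4 + 15x^3 + 9x^2 + 4x + 3/4
D f = (15/2)x^4 - 6x^2 + (5/2)x
(Δ + D) f = 15x^4 + 15x^3 + 3x^2 + (13/2)x + 3/4

the image equals g(x) = 15x^4 + 15x^3 + 3x^2 + (13/2)x + 3/4


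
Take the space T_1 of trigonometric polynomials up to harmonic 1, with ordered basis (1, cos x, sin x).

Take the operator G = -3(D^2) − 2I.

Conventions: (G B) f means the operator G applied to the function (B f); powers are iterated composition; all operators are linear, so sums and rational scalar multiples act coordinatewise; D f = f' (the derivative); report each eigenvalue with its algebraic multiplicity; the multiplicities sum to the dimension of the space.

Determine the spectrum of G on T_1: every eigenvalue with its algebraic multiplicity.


image of 1: -2
image of cos x: cos x
image of sin x: sin x
the matrix is diagonal; its diagonal is (-2, 1, 1)
for a triangular matrix the eigenvalues are the diagonal entries, with algebraic multiplicity their repetition count

λ = -2 (multiplicity 1), λ = 1 (multiplicity 2)


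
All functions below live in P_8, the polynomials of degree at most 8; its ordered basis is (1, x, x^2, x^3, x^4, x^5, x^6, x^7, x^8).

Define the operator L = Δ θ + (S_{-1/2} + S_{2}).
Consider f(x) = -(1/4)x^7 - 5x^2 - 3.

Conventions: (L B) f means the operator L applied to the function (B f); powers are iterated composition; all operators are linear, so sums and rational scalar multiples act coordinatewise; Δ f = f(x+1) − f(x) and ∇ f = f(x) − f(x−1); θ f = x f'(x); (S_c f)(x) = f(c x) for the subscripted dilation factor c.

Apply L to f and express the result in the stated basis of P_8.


the result is g(x) = -(16383/512)x^7 - (49/4)x^6 - (147/4)x^5 - (245/4)x^4 - (245/4)x^3 - 58x^2 - (129/4)x - 71/4

θ f = -(7/4)x^7 - 10x^2
Δ θ f = -(49/4)x^6 - (147/4)x^5 - (245/4)x^4 - (245/4)x^3 - (147/4)x^2 - (129/4)x - 47/4
S_{-1/2} f = (1/512)x^7 - (5/4)x^2 - 3
S_{2} f = -32x^7 - 20x^2 - 3
(S_{-1/2} + S_{2}) f = -(16383/512)x^7 - (85/4)x^2 - 6
(Δ θ + (S_{-1/2} + S_{2})) f = -(16383/512)x^7 - (49/4)x^6 - (147/4)x^5 - (245/4)x^4 - (245/4)x^3 - 58x^2 - (129/4)x - 71/4


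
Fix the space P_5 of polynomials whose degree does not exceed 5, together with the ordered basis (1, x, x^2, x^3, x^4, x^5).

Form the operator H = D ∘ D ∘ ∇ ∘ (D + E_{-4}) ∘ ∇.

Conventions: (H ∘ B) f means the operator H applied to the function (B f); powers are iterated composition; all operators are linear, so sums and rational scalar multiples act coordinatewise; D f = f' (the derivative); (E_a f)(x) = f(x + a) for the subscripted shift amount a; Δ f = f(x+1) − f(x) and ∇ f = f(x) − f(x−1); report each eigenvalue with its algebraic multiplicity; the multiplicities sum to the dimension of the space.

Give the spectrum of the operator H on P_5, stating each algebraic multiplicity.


image of 1: 0
image of x: 0
image of x^2: 0
image of x^3: 0
image of x^4: 24
image of x^5: 120x - 480
the matrix is upper triangular; its diagonal is (0, 0, 0, 0, 0, 0)
for a triangular matrix the eigenvalues are the diagonal entries, with algebraic multiplicity their repetition count

λ = 0 (multiplicity 6)


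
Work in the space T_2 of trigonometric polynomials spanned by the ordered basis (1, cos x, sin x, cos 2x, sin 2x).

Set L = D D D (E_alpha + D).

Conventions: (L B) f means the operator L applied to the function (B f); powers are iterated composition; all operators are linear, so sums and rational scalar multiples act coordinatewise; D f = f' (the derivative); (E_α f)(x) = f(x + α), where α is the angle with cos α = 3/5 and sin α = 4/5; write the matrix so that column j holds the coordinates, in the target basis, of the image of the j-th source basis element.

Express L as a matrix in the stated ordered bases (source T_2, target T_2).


the matrix is [[0, 0, 0, 0, 0]; [0, 9/5, -3/5, 0, 0]; [0, 3/5, 9/5, 0, 0]; [0, 0, 0, 592/25, 56/25]; [0, 0, 0, -56/25, 592/25]] (rows listed top to bottom)

image of 1: 0
image of cos x: (9/5)cos x + (3/5)sin x
image of sin x: -(3/5)cos x + (9/5)sin x
image of cos 2x: (592/25)cos 2x - (56/25)sin 2x
image of sin 2x: (56/25)cos 2x + (592/25)sin 2x
each image's coordinates form column j of the matrix


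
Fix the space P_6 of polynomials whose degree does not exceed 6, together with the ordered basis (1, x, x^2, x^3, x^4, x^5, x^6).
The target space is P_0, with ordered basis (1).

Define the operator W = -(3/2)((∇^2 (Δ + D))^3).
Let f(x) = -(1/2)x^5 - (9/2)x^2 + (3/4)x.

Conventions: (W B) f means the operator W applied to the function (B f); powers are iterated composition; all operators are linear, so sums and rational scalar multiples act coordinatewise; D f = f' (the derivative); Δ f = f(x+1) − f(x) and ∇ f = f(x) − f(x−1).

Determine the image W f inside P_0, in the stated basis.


Δ f = -(5/2)x^4 - 5x^3 - 5x^2 - (23/2)x - 17/4
D f = -(5/2)x^4 - 9x + 3/4
(Δ + D) f = -5x^4 - 5x^3 - 5x^2 - (41/2)x - 7/2
∇ (Δ + D) f = -20x^3 + 15x^2 - 15x - 31/2
∇ ∇ (Δ + D) f = -60x^2 + 90x - 50
Δ (∇^2 (Δ + D)) f = -120x + 30
D (∇^2 (Δ + D)) f = -120x + 90
(Δ + D) (∇^2 (Δ + D)) f = -240x + 120
∇ (Δ + D) (∇^2 (Δ + D)) f = -240
∇ ∇ (Δ + D) (∇^2 (Δ + D)) f = 0
Δ (∇^2 (Δ + D)) (∇^2 (Δ + D)) f = 0
D (∇^2 (Δ + D)) (∇^2 (Δ + D)) f = 0
(Δ + D) (∇^2 (Δ + D)) (∇^2 (Δ + D)) f = 0
∇ (Δ + D) (∇^2 (Δ + D)) (∇^2 (Δ + D)) f = 0
∇ ∇ (Δ + D) (∇^2 (Δ + D)) (∇^2 (Δ + D)) f = 0
(-(3/2)((∇^2 (Δ + D))^3)) f = 0

the result is g(x) = 0


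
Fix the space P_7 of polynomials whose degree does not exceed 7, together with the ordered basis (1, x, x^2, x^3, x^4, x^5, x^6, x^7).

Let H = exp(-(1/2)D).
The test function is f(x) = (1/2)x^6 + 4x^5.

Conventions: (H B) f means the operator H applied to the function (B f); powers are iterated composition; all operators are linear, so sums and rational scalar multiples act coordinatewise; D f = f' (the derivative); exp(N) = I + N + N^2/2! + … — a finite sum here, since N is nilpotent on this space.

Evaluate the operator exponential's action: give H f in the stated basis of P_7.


order-1 term: -(3/2)x^5 - 10x^4
order-2 term: (15/8)x^4 + 10x^3
order-3 term: -(5/4)x^3 - 5x^2
order-4 term: (15/32)x^2 + (5/4)x
order-5 term: -(3/32)x - 1/8
order-6 term: 1/128
the series for exp(-(1/2)D) f terminates at order 6
exp(-(1/2)D) f = (1/2)x^6 + (5/2)x^5 - (65/8)x^4 + (35/4)x^3 - (145/32)x^2 + (37/32)x - 15/128

the image equals g(x) = (1/2)x^6 + (5/2)x^5 - (65/8)x^4 + (35/4)x^3 - (145/32)x^2 + (37/32)x - 15/128


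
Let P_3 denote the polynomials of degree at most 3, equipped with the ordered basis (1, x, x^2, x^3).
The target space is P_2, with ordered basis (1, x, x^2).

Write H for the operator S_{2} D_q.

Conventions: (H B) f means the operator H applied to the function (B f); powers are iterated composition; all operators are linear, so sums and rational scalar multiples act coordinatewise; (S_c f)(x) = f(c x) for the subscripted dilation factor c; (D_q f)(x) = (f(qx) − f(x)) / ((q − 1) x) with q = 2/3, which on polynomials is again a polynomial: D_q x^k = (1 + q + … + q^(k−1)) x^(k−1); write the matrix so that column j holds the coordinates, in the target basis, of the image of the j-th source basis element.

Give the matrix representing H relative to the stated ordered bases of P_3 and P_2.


the matrix is [[0, 1, 0, 0]; [0, 0, 10/3, 0]; [0, 0, 0, 76/9]] (rows listed top to bottom)

image of 1: 0
image of x: 1
image of x^2: (10/3)x
image of x^3: (76/9)x^2
each image's coordinates form column j of the matrix


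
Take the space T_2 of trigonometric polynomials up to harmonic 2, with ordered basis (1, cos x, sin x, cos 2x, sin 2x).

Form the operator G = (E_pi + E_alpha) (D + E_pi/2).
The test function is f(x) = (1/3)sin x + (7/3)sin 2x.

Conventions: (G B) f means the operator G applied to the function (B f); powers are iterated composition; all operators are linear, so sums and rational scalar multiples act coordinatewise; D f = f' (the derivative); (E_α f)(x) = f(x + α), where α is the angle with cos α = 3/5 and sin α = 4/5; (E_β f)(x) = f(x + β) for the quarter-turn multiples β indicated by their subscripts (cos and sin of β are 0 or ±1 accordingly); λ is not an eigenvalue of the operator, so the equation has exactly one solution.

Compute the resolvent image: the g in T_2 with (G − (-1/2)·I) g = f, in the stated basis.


the result is g(x) = (16/111)cos x - (22/111)sin x - (112/481)cos 2x - (1498/1443)sin 2x

write g with unknown coordinates in the stated basis and equate coefficients in (G − (-1/2)·I) g = f
solving from the highest basis element down gives g = (16/111)cos x - (22/111)sin x - (112/481)cos 2x - (1498/1443)sin 2x
check: G g = -(8/111)cos x + (16/37)sin x + (56/481)cos 2x + (1372/481)sin 2x
so G g − (-1/2)·g = (1/3)sin x + (7/3)sin 2x = f ✓


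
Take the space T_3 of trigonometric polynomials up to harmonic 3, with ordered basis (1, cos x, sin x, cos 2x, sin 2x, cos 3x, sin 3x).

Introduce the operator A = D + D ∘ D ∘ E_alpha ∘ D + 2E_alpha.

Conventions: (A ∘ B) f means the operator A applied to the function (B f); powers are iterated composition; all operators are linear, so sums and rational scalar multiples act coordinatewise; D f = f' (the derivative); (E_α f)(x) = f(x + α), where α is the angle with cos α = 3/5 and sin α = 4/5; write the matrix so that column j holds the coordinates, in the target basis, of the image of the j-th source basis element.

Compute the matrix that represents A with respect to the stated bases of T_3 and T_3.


image of 1: 2
image of cos x: 2cos x - 2sin x
image of sin x: 2cos x + 2sin x
image of cos 2x: (178/25)cos 2x - (154/25)sin 2x
image of sin 2x: (154/25)cos 2x + (178/25)sin 2x
image of cos 3x: (954/125)cos 3x - (3622/125)sin 3x
image of sin 3x: (3622/125)cos 3x + (954/125)sin 3x
each image's coordinates form column j of the matrix

the matrix is [[2, 0, 0, 0, 0, 0, 0]; [0, 2, 2, 0, 0, 0, 0]; [0, -2, 2, 0, 0, 0, 0]; [0, 0, 0, 178/25, 154/25, 0, 0]; [0, 0, 0, -154/25, 178/25, 0, 0]; [0, 0, 0, 0, 0, 954/125, 3622/125]; [0, 0, 0, 0, 0, -3622/125, 954/125]] (rows listed top to bottom)


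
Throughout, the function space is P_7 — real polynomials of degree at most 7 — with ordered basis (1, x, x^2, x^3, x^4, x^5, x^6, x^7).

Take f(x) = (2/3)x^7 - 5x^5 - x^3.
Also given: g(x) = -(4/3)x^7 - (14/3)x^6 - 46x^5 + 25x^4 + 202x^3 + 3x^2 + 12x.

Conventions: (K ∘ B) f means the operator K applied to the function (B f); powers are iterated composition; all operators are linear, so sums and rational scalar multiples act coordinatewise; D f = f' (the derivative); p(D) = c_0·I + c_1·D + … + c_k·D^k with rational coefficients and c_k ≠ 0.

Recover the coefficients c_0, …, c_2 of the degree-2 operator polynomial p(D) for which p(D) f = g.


D^0 f = (2/3)x^7 - 5x^5 - x^3
D^1 f = (14/3)x^6 - 25x^4 - 3x^2
D^2 f = 28x^5 - 100x^3 - 6x
matching coefficients of g against c_0 f + c_1 Df + … from the top degree down determines the c_i
solution: c_0 = -2, c_1 = -1, c_2 = -2

c_0 = -2, c_1 = -1, c_2 = -2


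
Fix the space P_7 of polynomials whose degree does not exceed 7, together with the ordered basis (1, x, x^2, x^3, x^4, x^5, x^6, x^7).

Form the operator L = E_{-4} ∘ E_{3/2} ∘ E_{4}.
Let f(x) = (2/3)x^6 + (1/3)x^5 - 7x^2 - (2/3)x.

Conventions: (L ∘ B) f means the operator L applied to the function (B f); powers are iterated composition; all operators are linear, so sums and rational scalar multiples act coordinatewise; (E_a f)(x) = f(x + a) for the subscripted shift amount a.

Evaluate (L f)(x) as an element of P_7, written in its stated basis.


E_{4} f = (2/3)x^6 + (49/3)x^5 + (500/3)x^4 + (2720/3)x^3 + (8299/3)x^2 + 4466x + 8872/3
E_{3/2} E_{4} f = (2/3)x^6 + (67/3)x^5 + (935/3)x^4 + (13915/6)x^3 + (232757/24)x^2 + (345261/16)x + 477983/24
E_{-4} E_{3/2} E_{4} f = (2/3)x^6 + (19/3)x^5 + 25x^4 + (105/2)x^3 + (439/8)x^2 + (823/48)x - 53/8

g(x) = (2/3)x^6 + (19/3)x^5 + 25x^4 + (105/2)x^3 + (439/8)x^2 + (823/48)x - 53/8


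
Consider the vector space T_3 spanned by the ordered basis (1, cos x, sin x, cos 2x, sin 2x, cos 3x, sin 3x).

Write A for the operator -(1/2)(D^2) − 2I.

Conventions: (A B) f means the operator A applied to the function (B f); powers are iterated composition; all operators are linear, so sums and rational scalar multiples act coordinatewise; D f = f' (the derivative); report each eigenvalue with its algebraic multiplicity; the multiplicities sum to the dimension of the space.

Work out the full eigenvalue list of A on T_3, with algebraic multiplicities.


image of 1: -2
image of cos x: -(3/2)cos x
image of sin x: -(3/2)sin x
image of cos 2x: 0
image of sin 2x: 0
image of cos 3x: (5/2)cos 3x
image of sin 3x: (5/2)sin 3x
the matrix is diagonal; its diagonal is (-2, -3/2, -3/2, 0, 0, 5/2, 5/2)
for a triangular matrix the eigenvalues are the diagonal entries, with algebraic multiplicity their repetition count

λ = -2 (multiplicity 1), λ = -3/2 (multiplicity 2), λ = 0 (multiplicity 2), λ = 5/2 (multiplicity 2)


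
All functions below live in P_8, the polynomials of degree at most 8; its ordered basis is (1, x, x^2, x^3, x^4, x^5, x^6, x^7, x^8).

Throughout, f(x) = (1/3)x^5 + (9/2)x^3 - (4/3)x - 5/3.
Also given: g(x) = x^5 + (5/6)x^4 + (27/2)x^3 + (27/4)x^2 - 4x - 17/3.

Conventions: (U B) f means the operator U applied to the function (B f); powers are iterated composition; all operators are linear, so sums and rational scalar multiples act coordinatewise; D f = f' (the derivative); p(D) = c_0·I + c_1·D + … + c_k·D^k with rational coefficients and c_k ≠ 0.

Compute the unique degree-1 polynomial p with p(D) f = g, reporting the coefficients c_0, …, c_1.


D^0 f = (1/3)x^5 + (9/2)x^3 - (4/3)x - 5/3
D^1 f = (5/3)x^4 + (27/2)x^2 - 4/3
matching coefficients of g against c_0 f + c_1 Df + … from the top degree down determines the c_i
solution: c_0 = 3, c_1 = 1/2

p(D) = 3·I + (1/2)·D, i.e. c_0 = 3, c_1 = 1/2


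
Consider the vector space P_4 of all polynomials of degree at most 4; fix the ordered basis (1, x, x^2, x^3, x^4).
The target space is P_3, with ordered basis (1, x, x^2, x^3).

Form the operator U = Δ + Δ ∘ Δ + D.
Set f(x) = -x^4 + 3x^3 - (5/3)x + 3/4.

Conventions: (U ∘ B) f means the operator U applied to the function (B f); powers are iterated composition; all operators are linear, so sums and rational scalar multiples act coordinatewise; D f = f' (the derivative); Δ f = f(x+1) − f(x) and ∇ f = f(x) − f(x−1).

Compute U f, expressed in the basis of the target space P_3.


Δ f = -4x^3 + 3x^2 + 5x + 1/3
Δ f = -4x^3 + 3x^2 + 5x + 1/3
Δ Δ f = -12x^2 - 6x + 4
D f = -4x^3 + 9x^2 - 5/3
(Δ + Δ ∘ Δ + D) f = -8x^3 - x + 8/3

g(x) = -8x^3 - x + 8/3
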